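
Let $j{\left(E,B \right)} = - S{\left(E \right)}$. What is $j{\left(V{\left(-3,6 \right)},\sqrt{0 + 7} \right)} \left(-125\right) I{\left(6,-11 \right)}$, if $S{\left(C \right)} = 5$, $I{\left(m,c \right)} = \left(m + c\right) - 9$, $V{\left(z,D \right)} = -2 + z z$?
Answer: $-8750$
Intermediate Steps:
$V{\left(z,D \right)} = -2 + z^{2}$
$I{\left(m,c \right)} = -9 + c + m$ ($I{\left(m,c \right)} = \left(c + m\right) - 9 = -9 + c + m$)
$j{\left(E,B \right)} = -5$ ($j{\left(E,B \right)} = \left(-1\right) 5 = -5$)
$j{\left(V{\left(-3,6 \right)},\sqrt{0 + 7} \right)} \left(-125\right) I{\left(6,-11 \right)} = \left(-5\right) \left(-125\right) \left(-9 - 11 + 6\right) = 625 \left(-14\right) = -8750$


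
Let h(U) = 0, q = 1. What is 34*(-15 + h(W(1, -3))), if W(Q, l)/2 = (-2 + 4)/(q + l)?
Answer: -510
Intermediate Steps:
W(Q, l) = 4/(1 + l) (W(Q, l) = 2*((-2 + 4)/(1 + l)) = 2*(2/(1 + l)) = 4/(1 + l))
34*(-15 + h(W(1, -3))) = 34*(-15 + 0) = 34*(-15) = -510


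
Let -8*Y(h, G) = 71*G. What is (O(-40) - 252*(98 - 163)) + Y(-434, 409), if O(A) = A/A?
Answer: 102009/8 ≈ 12751.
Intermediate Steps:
O(A) = 1
Y(h, G) = -71*G/8
(O(-40) - 252*(98 - 163)) + Y(-434, 409) = (1 - 252*(98 - 163)) - 71/8*409 = (1 - 252*(-65)) - 29039/8 = (1 + 16380) - 29039/8 = 16381 - 29039/8 = 102009/8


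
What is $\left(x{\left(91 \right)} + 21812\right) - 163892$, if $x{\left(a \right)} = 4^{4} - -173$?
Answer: $-141651$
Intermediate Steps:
$x{\left(a \right)} = 429$ ($x{\left(a \right)} = 256 + 173 = 429$)
$\left(x{\left(91 \right)} + 21812\right) - 163892 = \left(429 + 21812\right) - 163892 = 22241 - 163892 = -141651$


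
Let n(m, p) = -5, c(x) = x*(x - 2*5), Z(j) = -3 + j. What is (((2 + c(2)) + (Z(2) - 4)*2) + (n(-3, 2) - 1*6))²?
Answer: 1225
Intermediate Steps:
c(x) = x*(-10 + x) (c(x) = x*(x - 10) = x*(-10 + x))
(((2 + c(2)) + (Z(2) - 4)*2) + (n(-3, 2) - 1*6))² = (((2 + 2*(-10 + 2)) + ((-3 + 2) - 4)*2) + (-5 - 1*6))² = (((2 + 2*(-8)) + (-1 - 4)*2) + (-5 - 6))² = (((2 - 16) - 5*2) - 11)² = ((-14 - 10) - 11)² = (-24 - 11)² = (-35)² = 1225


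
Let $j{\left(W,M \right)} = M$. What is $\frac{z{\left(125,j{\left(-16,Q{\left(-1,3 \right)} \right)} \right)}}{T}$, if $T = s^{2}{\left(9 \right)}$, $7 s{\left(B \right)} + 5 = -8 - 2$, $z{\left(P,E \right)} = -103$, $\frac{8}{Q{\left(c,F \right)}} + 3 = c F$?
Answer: $- \frac{5047}{225} \approx -22.431$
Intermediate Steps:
$Q{\left(c,F \right)} = \frac{8}{-3 + F c}$ ($Q{\left(c,F \right)} = \frac{8}{-3 + c F} = \frac{8}{-3 + F c}$)
$s{\left(B \right)} = - \frac{15}{7}$ ($s{\left(B \right)} = - \frac{5}{7} + \frac{-8 - 2}{7} = - \frac{5}{7} + \frac{1}{7} \left(-10\right) = - \frac{5}{7} - \frac{10}{7} = - \frac{15}{7}$)
$T = \frac{225}{49}$ ($T = \left(- \frac{15}{7}\right)^{2} = \frac{225}{49} \approx 4.5918$)
$\frac{z{\left(125,j{\left(-16,Q{\left(-1,3 \right)} \right)} \right)}}{T} = - \frac{103}{\frac{225}{49}} = \left(-103\right) \frac{49}{225} = - \frac{5047}{225}$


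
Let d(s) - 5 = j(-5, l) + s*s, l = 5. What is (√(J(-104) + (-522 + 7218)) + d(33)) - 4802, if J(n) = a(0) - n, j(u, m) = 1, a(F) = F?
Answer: -3707 + 20*√17 ≈ -3624.5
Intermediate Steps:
d(s) = 6 + s² (d(s) = 5 + (1 + s*s) = 5 + (1 + s²) = 6 + s²)
J(n) = -n (J(n) = 0 - n = -n)
(√(J(-104) + (-522 + 7218)) + d(33)) - 4802 = (√(-1*(-104) + (-522 + 7218)) + (6 + 33²)) - 4802 = (√(104 + 6696) + (6 + 1089)) - 4802 = (√6800 + 1095) - 4802 = (20*√17 + 1095) - 4802 = (1095 + 20*√17) - 4802 = -3707 + 20*√17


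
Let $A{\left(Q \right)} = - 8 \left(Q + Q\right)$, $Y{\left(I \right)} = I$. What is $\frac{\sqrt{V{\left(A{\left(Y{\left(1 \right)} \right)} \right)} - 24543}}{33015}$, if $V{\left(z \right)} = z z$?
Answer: $\frac{i \sqrt{24287}}{33015} \approx 0.0047204 i$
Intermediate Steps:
$A{\left(Q \right)} = - 16 Q$ ($A{\left(Q \right)} = - 8 \cdot 2 Q = - 16 Q$)
$V{\left(z \right)} = z^{2}$
$\frac{\sqrt{V{\left(A{\left(Y{\left(1 \right)} \right)} \right)} - 24543}}{33015} = \frac{\sqrt{\left(\left(-16\right) 1\right)^{2} - 24543}}{33015} = \sqrt{\left(-16\right)^{2} - 24543} \cdot \frac{1}{33015} = \sqrt{256 - 24543} \cdot \frac{1}{33015} = \sqrt{-24287} \cdot \frac{1}{33015} = i \sqrt{24287} \cdot \frac{1}{33015} = \frac{i \sqrt{24287}}{33015}$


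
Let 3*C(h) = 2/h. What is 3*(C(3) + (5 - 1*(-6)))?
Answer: 101/3 ≈ 33.667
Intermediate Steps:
C(h) = 2/(3*h) (C(h) = (2/h)/3 = 2/(3*h))
3*(C(3) + (5 - 1*(-6))) = 3*((2/3)/3 + (5 - 1*(-6))) = 3*((2/3)*(1/3) + (5 + 6)) = 3*(2/9 + 11) = 3*(101/9) = 101/3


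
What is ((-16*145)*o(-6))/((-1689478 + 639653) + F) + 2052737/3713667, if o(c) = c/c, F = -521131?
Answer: 89815978167/162055762657 ≈ 0.55423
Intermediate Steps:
o(c) = 1
((-16*145)*o(-6))/((-1689478 + 639653) + F) + 2052737/3713667 = (-16*145*1)/((-1689478 + 639653) - 521131) + 2052737/3713667 = (-2320*1)/(-1049825 - 521131) + 2052737*(1/3713667) = -2320/(-1570956) + 2052737/3713667 = -2320*(-1/1570956) + 2052737/3713667 = 580/392739 + 2052737/3713667 = 89815978167/162055762657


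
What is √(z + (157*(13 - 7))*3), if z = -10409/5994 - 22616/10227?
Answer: √14546800311609902/2270394 ≈ 53.123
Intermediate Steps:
z = -80671049/20433546 (z = -10409*1/5994 - 22616*1/10227 = -10409/5994 - 22616/10227 = -80671049/20433546 ≈ -3.9480)
√(z + (157*(13 - 7))*3) = √(-80671049/20433546 + (157*(13 - 7))*3) = √(-80671049/20433546 + (157*6)*3) = √(-80671049/20433546 + 942*3) = √(-80671049/20433546 + 2826) = √(57664529947/20433546) = √14546800311609902/2270394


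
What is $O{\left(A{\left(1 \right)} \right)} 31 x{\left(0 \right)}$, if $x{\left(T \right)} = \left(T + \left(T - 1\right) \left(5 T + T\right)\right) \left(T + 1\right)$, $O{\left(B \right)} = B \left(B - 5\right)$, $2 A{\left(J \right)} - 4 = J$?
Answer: $0$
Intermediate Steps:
$A{\left(J \right)} = 2 + \frac{J}{2}$
$O{\left(B \right)} = B \left(-5 + B\right)$
$x{\left(T \right)} = \left(1 + T\right) \left(T + 6 T \left(-1 + T\right)\right)$ ($x{\left(T \right)} = \left(T + \left(-1 + T\right) 6 T\right) \left(1 + T\right) = \left(T + 6 T \left(-1 + T\right)\right) \left(1 + T\right) = \left(1 + T\right) \left(T + 6 T \left(-1 + T\right)\right)$)
$O{\left(A{\left(1 \right)} \right)} 31 x{\left(0 \right)} = \left(2 + \frac{1}{2} \cdot 1\right) \left(-5 + \left(2 + \frac{1}{2} \cdot 1\right)\right) 31 \cdot 0 \left(-5 + 0 + 6 \cdot 0^{2}\right) = \left(2 + \frac{1}{2}\right) \left(-5 + \left(2 + \frac{1}{2}\right)\right) 31 \cdot 0 \left(-5 + 0 + 6 \cdot 0\right) = \frac{5 \left(-5 + \frac{5}{2}\right)}{2} \cdot 31 \cdot 0 \left(-5 + 0 + 0\right) = \frac{5}{2} \left(- \frac{5}{2}\right) 31 \cdot 0 \left(-5\right) = \left(- \frac{25}{4}\right) 31 \cdot 0 = \left(- \frac{775}{4}\right) 0 = 0$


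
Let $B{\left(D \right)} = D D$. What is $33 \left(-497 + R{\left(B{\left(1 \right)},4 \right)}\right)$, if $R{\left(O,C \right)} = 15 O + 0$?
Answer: $-15906$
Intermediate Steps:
$B{\left(D \right)} = D^{2}$
$R{\left(O,C \right)} = 15 O$
$33 \left(-497 + R{\left(B{\left(1 \right)},4 \right)}\right) = 33 \left(-497 + 15 \cdot 1^{2}\right) = 33 \left(-497 + 15 \cdot 1\right) = 33 \left(-497 + 15\right) = 33 \left(-482\right) = -15906$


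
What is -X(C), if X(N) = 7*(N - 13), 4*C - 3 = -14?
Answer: 441/4 ≈ 110.25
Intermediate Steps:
C = -11/4 (C = ¾ + (¼)*(-14) = ¾ - 7/2 = -11/4 ≈ -2.7500)
X(N) = -91 + 7*N (X(N) = 7*(-13 + N) = -91 + 7*N)
-X(C) = -(-91 + 7*(-11/4)) = -(-91 - 77/4) = -1*(-441/4) = 441/4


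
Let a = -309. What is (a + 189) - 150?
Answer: -270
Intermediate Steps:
(a + 189) - 150 = (-309 + 189) - 150 = -120 - 150 = -270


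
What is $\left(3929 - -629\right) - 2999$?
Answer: $1559$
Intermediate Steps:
$\left(3929 - -629\right) - 2999 = \left(3929 + \left(-43 + 672\right)\right) - 2999 = \left(3929 + 629\right) - 2999 = 4558 - 2999 = 1559$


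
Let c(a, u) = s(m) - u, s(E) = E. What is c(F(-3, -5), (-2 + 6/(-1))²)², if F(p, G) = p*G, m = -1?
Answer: 4225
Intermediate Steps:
F(p, G) = G*p
c(a, u) = -1 - u
c(F(-3, -5), (-2 + 6/(-1))²)² = (-1 - (-2 + 6/(-1))²)² = (-1 - (-2 + 6*(-1))²)² = (-1 - (-2 - 6)²)² = (-1 - 1*(-8)²)² = (-1 - 1*64)² = (-1 - 64)² = (-65)² = 4225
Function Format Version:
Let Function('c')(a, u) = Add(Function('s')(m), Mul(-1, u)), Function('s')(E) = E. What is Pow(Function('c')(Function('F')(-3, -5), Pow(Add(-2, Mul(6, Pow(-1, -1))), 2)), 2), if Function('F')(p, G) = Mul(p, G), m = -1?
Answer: 4225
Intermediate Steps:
Function('F')(p, G) = Mul(G, p)
Function('c')(a, u) = Add(-1, Mul(-1, u))
Pow(Function('c')(Function('F')(-3, -5), Pow(Add(-2, Mul(6, Pow(-1, -1))), 2)), 2) = Pow(Add(-1, Mul(-1, Pow(Add(-2, Mul(6, Pow(-1, -1))), 2))), 2) = Pow(Add(-1, Mul(-1, Pow(Add(-2, Mul(6, -1)), 2))), 2) = Pow(Add(-1, Mul(-1, Pow(Add(-2, -6), 2))), 2) = Pow(Add(-1, Mul(-1, Pow(-8, 2))), 2) = Pow(Add(-1, Mul(-1, 64)), 2) = Pow(Add(-1, -64), 2) = Pow(-65, 2) = 4225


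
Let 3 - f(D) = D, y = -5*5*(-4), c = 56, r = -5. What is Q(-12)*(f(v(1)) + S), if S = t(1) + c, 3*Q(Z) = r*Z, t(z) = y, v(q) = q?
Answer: 3160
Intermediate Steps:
y = 100 (y = -25*(-4) = 100)
t(z) = 100
f(D) = 3 - D
Q(Z) = -5*Z/3 (Q(Z) = (-5*Z)/3 = -5*Z/3)
S = 156 (S = 100 + 56 = 156)
Q(-12)*(f(v(1)) + S) = (-5/3*(-12))*((3 - 1*1) + 156) = 20*((3 - 1) + 156) = 20*(2 + 156) = 20*158 = 3160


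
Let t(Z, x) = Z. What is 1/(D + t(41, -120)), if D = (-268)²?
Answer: 1/71865 ≈ 1.3915e-5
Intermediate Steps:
D = 71824
1/(D + t(41, -120)) = 1/(71824 + 41) = 1/71865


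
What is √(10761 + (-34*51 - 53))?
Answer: √8974 ≈ 94.731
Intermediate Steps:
√(10761 + (-34*51 - 53)) = √(10761 + (-1734 - 53)) = √(10761 - 1787) = √8974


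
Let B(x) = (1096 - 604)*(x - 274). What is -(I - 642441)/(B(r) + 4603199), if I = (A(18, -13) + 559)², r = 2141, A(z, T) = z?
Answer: 309512/5521763 ≈ 0.056053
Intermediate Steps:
B(x) = -134808 + 492*x (B(x) = 492*(-274 + x) = -134808 + 492*x)
I = 332929 (I = (18 + 559)² = 577² = 332929)
-(I - 642441)/(B(r) + 4603199) = -(332929 - 642441)/((-134808 + 492*2141) + 4603199) = -(-309512)/((-134808 + 1053372) + 4603199) = -(-309512)/(918564 + 4603199) = -(-309512)/5521763 = -1*(-309512/5521763) = 309512/5521763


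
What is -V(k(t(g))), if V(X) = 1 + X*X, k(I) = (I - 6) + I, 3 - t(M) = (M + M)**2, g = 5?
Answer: -40001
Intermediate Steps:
t(M) = 3 - 4*M**2 (t(M) = 3 - (M + M)**2 = 3 - (2*M)**2 = 3 - 4*M**2)
k(I) = -6 + 2*I (k(I) = (-6 + I) + I = -6 + 2*I)
V(X) = 1 + X**2
-V(k(t(g))) = -(1 + (-6 + 2*(3 - 4*5**2))**2) = -(1 + (-6 + 2*(3 - 4*25))**2) = -(1 + (-6 + 2*(3 - 100))**2) = -(1 + (-6 + 2*(-97))**2) = -(1 + (-6 - 194)**2) = -(1 + (-200)**2) = -(1 + 40000) = -1*40001 = -40001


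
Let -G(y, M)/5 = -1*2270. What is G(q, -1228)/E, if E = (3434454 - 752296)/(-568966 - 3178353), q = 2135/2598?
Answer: -21266035325/1341079 ≈ -15857.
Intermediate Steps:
q = 2135/2598 (q = 2135*(1/2598) = 2135/2598 ≈ 0.82179)
G(y, M) = 11350 (G(y, M) = -(-5)*2270 = -5*(-2270) = 11350)
E = -2682158/3747319 (E = 2682158/(-3747319) = 2682158*(-1/3747319) = -2682158/3747319 ≈ -0.71575)
G(q, -1228)/E = 11350/(-2682158/3747319) = 11350*(-3747319/2682158) = -21266035325/1341079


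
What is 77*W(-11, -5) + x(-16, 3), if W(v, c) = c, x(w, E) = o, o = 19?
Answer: -366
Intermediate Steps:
x(w, E) = 19
77*W(-11, -5) + x(-16, 3) = 77*(-5) + 19 = -385 + 19 = -366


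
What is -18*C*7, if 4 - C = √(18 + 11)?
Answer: -504 + 126*√29 ≈ 174.53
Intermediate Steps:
C = 4 - √29 (C = 4 - √(18 + 11) = 4 - √29 ≈ -1.3852)
-18*C*7 = -18*(4 - √29)*7 = (-72 + 18*√29)*7 = -504 + 126*√29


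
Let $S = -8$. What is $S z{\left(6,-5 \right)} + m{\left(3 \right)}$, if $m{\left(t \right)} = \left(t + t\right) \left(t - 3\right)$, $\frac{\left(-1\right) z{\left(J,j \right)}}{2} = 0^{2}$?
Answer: $0$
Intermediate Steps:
$z{\left(J,j \right)} = 0$ ($z{\left(J,j \right)} = - 2 \cdot 0^{2} = \left(-2\right) 0 = 0$)
$m{\left(t \right)} = 2 t \left(-3 + t\right)$
$S z{\left(6,-5 \right)} + m{\left(3 \right)} = \left(-8\right) 0 + 2 \cdot 3 \left(-3 + 3\right) = 0 + 2 \cdot 3 \cdot 0 = 0 + 0 = 0$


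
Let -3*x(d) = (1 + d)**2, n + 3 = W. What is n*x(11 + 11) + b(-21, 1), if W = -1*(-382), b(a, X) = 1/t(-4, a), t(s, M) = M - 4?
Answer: -5012278/75 ≈ -66830.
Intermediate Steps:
t(s, M) = -4 + M
b(a, X) = 1/(-4 + a)
W = 382
n = 379 (n = -3 + 382 = 379)
x(d) = -(1 + d)**2/3
n*x(11 + 11) + b(-21, 1) = 379*(-(1 + (11 + 11))**2/3) + 1/(-4 - 21) = 379*(-(1 + 22)**2/3) + 1/(-25) = 379*(-1/3*23**2) - 1/25 = 379*(-1/3*529) - 1/25 = 379*(-529/3) - 1/25 = -200491/3 - 1/25 = -5012278/75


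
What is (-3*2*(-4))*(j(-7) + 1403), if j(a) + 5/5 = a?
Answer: 33480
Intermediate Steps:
j(a) = -1 + a
(-3*2*(-4))*(j(-7) + 1403) = (-3*2*(-4))*((-1 - 7) + 1403) = (-6*(-4))*(-8 + 1403) = 24*1395 = 33480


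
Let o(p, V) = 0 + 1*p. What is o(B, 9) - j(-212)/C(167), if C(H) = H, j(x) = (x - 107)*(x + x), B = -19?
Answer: -138429/167 ≈ -828.92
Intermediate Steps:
j(x) = 2*x*(-107 + x) (j(x) = (-107 + x)*(2*x) = 2*x*(-107 + x))
o(p, V) = p (o(p, V) = 0 + p = p)
o(B, 9) - j(-212)/C(167) = -19 - 2*(-212)*(-107 - 212)/167 = -19 - 2*(-212)*(-319)/167 = -19 - 135256/167 = -138429/167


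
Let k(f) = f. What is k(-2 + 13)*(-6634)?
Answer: -72974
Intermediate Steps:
k(-2 + 13)*(-6634) = (-2 + 13)*(-6634) = 11*(-6634) = -72974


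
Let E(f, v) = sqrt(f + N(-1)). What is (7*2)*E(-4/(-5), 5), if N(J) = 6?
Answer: 14*sqrt(170)/5 ≈ 36.508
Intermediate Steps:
E(f, v) = sqrt(6 + f) (E(f, v) = sqrt(f + 6) = sqrt(6 + f))
(7*2)*E(-4/(-5), 5) = (7*2)*sqrt(6 - 4/(-5)) = 14*sqrt(6 - 4*(-1/5)) = 14*sqrt(6 + 4/5) = 14*sqrt(34/5) = 14*(sqrt(170)/5) = 14*sqrt(170)/5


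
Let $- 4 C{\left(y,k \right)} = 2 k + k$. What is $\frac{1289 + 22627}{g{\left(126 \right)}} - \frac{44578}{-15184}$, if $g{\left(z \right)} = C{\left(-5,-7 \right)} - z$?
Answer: $- \frac{238505167}{1222312} \approx -195.13$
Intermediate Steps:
$C{\left(y,k \right)} = - \frac{3 k}{4}$ ($C{\left(y,k \right)} = - \frac{2 k + k}{4} = - \frac{3 k}{4}$)
$g{\left(z \right)} = \frac{21}{4} - z$ ($g{\left(z \right)} = \left(- \frac{3}{4}\right) \left(-7\right) - z = \frac{21}{4} - z$)
$\frac{1289 + 22627}{g{\left(126 \right)}} - \frac{44578}{-15184} = \frac{1289 + 22627}{\frac{21}{4} - 126} - \frac{44578}{-15184} = \frac{23916}{\frac{21}{4} - 126} - - \frac{22289}{7592} = \frac{23916}{- \frac{483}{4}} + \frac{22289}{7592} = 23916 \left(- \frac{4}{483}\right) + \frac{22289}{7592} = - \frac{31888}{161} + \frac{22289}{7592} = - \frac{238505167}{1222312}$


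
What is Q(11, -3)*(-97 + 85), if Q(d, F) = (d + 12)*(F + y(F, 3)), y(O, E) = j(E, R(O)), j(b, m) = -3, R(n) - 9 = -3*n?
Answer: 1656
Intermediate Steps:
R(n) = 9 - 3*n
y(O, E) = -3
Q(d, F) = (-3 + F)*(12 + d) (Q(d, F) = (d + 12)*(F - 3) = (12 + d)*(-3 + F) = (-3 + F)*(12 + d))
Q(11, -3)*(-97 + 85) = (-36 - 3*11 + 12*(-3) - 3*11)*(-97 + 85) = (-36 - 33 - 36 - 33)*(-12) = -138*(-12) = 1656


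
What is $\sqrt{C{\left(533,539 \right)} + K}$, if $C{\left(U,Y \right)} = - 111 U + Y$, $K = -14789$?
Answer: $3 i \sqrt{8157} \approx 270.95 i$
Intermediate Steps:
$C{\left(U,Y \right)} = Y - 111 U$
$\sqrt{C{\left(533,539 \right)} + K} = \sqrt{\left(539 - 59163\right) - 14789} = \sqrt{-58624 - 14789} = \sqrt{-73413} = 3 i \sqrt{8157}$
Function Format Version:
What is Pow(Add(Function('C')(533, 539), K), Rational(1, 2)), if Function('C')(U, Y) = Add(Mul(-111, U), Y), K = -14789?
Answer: Mul(3, I, Pow(8157, Rational(1, 2))) ≈ Mul(270.95, I)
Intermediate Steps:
Function('C')(U, Y) = Add(Y, Mul(-111, U))
Pow(Add(Function('C')(533, 539), K), Rational(1, 2)) = Pow(Add(Add(539, Mul(-111, 533)), -14789), Rational(1, 2)) = Pow(Add(Add(539, -59163), -14789), Rational(1, 2)) = Pow(Add(-58624, -14789), Rational(1, 2)) = Pow(-73413, Rational(1, 2)) = Mul(3, I, Pow(8157, Rational(1, 2)))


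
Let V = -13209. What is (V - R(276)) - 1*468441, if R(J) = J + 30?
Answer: -481956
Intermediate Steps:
R(J) = 30 + J
(V - R(276)) - 1*468441 = (-13209 - (30 + 276)) - 1*468441 = (-13209 - 1*306) - 468441 = (-13209 - 306) - 468441 = -13515 - 468441 = -481956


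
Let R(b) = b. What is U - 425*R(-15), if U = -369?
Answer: 6006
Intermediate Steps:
U - 425*R(-15) = -369 - 425*(-15) = -369 + 6375 = 6006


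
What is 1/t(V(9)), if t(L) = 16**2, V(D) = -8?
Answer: 1/256 ≈ 0.0039063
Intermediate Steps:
t(L) = 256
1/t(V(9)) = 1/256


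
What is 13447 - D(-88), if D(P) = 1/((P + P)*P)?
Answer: 208267135/15488 ≈ 13447.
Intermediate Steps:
D(P) = 1/(2*P²) (D(P) = 1/(((2*P))*P) = (1/(2*P))/P = 1/(2*P²))
13447 - D(-88) = 13447 - 1/(2*(-88)²) = 13447 - 1/(2*7744) = 13447 - 1*1/15488 = 13447 - 1/15488 = 208267135/15488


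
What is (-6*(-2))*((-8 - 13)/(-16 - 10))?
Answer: 126/13 ≈ 9.6923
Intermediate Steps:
(-6*(-2))*((-8 - 13)/(-16 - 10)) = 12*(-21/(-26)) = 12*(-21*(-1/26)) = 12*(21/26) = 126/13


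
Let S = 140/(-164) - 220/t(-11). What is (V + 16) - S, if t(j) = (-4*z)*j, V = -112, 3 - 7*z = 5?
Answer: -9237/82 ≈ -112.65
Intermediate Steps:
z = -2/7 (z = 3/7 - ⅐*5 = 3/7 - 5/7 = -2/7 ≈ -0.28571)
t(j) = 8*j/7 (t(j) = (-4*(-2/7))*j = 8*j/7)
S = 1365/82 (S = 140/(-164) - 220/((8/7)*(-11)) = 140*(-1/164) - 220/(-88/7) = -35/41 - 220*(-7/88) = -35/41 + 35/2 = 1365/82 ≈ 16.646)
(V + 16) - S = (-112 + 16) - 1*1365/82 = -96 - 1365/82 = -9237/82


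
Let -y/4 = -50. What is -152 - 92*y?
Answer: -18552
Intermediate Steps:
y = 200 (y = -4*(-50) = 200)
-152 - 92*y = -152 - 92*200 = -152 - 18400 = -18552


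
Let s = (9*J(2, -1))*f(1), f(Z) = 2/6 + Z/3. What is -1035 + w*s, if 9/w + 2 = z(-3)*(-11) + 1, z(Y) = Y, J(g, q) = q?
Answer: -16587/16 ≈ -1036.7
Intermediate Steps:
f(Z) = 1/3 + Z/3 (f(Z) = 2*(1/6) + Z*(1/3) = 1/3 + Z/3)
s = -6 (s = (9*(-1))*(1/3 + (1/3)*1) = -9*(1/3 + 1/3) = -9*2/3 = -6)
w = 9/32 (w = 9/(-2 + (-3*(-11) + 1)) = 9/(-2 + (33 + 1)) = 9/(-2 + 34) = 9/32 ≈ 0.28125)
-1035 + w*s = -1035 + (9/32)*(-6) = -1035 - 27/16 = -16587/16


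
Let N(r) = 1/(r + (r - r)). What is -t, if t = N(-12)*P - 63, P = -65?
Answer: 691/12 ≈ 57.583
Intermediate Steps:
N(r) = 1/r (N(r) = 1/(r + 0) = 1/r)
t = -691/12 (t = -65/(-12) - 63 = -1/12*(-65) - 63 = 65/12 - 63 = -691/12 ≈ -57.583)
-t = -1*(-691/12) = 691/12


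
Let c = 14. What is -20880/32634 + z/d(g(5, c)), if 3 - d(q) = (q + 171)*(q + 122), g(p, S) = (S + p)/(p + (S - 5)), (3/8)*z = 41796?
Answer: -44438995768/7554160019 ≈ -5.8827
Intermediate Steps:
z = 111456 (z = (8/3)*41796 = 111456)
g(p, S) = (S + p)/(-5 + S + p) (g(p, S) = (S + p)/(p + (-5 + S)) = (S + p)/(-5 + S + p))
d(q) = 3 - (122 + q)*(171 + q) (d(q) = 3 - (q + 171)*(q + 122) = 3 - (171 + q)*(122 + q) = 3 - (122 + q)*(171 + q))
-20880/32634 + z/d(g(5, c)) = -20880/32634 + 111456/(-20859 - ((14 + 5)/(-5 + 14 + 5))² - 293*(14 + 5)/(-5 + 14 + 5)) = -20880*1/32634 + 111456/(-20859 - (19/14)² - 293*19/14) = -1160/1813 + 111456/(-20859 - ((1/14)*19)² - 293*19/14) = -1160/1813 + 111456/(-20859 - (19/14)² - 293*19/14) = -1160/1813 + 111456/(-20859 - 1*361/196 - 5567/14) = -1160/1813 + 111456/(-20859 - 361/196 - 5567/14) = -1160/1813 + 111456/(-4166663/196) = -1160/1813 + 111456*(-196/4166663) = -1160/1813 - 21845376/4166663 = -44438995768/7554160019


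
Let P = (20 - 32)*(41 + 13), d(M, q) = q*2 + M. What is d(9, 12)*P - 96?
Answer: -21480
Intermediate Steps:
d(M, q) = M + 2*q (d(M, q) = 2*q + M = M + 2*q)
P = -648 (P = -12*54 = -648)
d(9, 12)*P - 96 = (9 + 2*12)*(-648) - 96 = (9 + 24)*(-648) - 96 = 33*(-648) - 96 = -21384 - 96 = -21480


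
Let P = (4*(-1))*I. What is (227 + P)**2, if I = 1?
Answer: 49729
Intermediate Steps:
P = -4 (P = (4*(-1))*1 = -4*1 = -4)
(227 + P)**2 = (227 - 4)**2 = 223**2 = 49729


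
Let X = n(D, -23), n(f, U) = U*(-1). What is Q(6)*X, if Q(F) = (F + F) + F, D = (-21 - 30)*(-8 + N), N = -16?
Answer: 414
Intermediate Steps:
D = 1224 (D = (-21 - 30)*(-8 - 16) = -51*(-24) = 1224)
Q(F) = 3*F (Q(F) = 2*F + F = 3*F)
n(f, U) = -U
X = 23 (X = -1*(-23) = 23)
Q(6)*X = (3*6)*23 = 18*23 = 414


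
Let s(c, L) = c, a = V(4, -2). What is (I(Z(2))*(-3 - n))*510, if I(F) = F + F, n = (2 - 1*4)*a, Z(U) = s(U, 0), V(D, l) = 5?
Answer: 14280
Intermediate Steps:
a = 5
Z(U) = U
n = -10 (n = (2 - 1*4)*5 = (2 - 4)*5 = -2*5 = -10)
I(F) = 2*F
(I(Z(2))*(-3 - n))*510 = ((2*2)*(-3 - 1*(-10)))*510 = (4*(-3 + 10))*510 = (4*7)*510 = 28*510 = 14280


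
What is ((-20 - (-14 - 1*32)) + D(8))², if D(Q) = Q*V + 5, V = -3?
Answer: 49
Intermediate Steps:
D(Q) = 5 - 3*Q (D(Q) = Q*(-3) + 5 = -3*Q + 5 = 5 - 3*Q)
((-20 - (-14 - 1*32)) + D(8))² = ((-20 - (-14 - 1*32)) + (5 - 3*8))² = ((-20 - (-14 - 32)) + (5 - 24))² = ((-20 - 1*(-46)) - 19)² = ((-20 + 46) - 19)² = (26 - 19)² = 7² = 49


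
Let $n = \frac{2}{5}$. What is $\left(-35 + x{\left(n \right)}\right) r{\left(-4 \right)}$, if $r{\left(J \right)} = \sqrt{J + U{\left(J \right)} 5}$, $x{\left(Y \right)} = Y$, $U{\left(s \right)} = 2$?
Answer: $- \frac{173 \sqrt{6}}{5} \approx -84.752$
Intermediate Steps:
$n = \frac{2}{5}$ ($n = 2 \cdot \frac{1}{5} = \frac{2}{5} \approx 0.4$)
$r{\left(J \right)} = \sqrt{10 + J}$ ($r{\left(J \right)} = \sqrt{J + 2 \cdot 5} = \sqrt{J + 10} = \sqrt{10 + J}$)
$\left(-35 + x{\left(n \right)}\right) r{\left(-4 \right)} = \left(-35 + \frac{2}{5}\right) \sqrt{10 - 4} = - \frac{173 \sqrt{6}}{5}$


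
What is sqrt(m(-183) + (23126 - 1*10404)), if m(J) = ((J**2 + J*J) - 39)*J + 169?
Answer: I*sqrt(12236946) ≈ 3498.1*I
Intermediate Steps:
m(J) = 169 + J*(-39 + 2*J**2) (m(J) = ((J**2 + J**2) - 39)*J + 169 = (2*J**2 - 39)*J + 169 = (-39 + 2*J**2)*J + 169 = J*(-39 + 2*J**2) + 169 = 169 + J*(-39 + 2*J**2))
sqrt(m(-183) + (23126 - 1*10404)) = sqrt((169 - 39*(-183) + 2*(-183)**3) + (23126 - 1*10404)) = sqrt((169 + 7137 + 2*(-6128487)) + (23126 - 10404)) = sqrt((169 + 7137 - 12256974) + 12722) = sqrt(-12249668 + 12722) = sqrt(-12236946) = I*sqrt(12236946)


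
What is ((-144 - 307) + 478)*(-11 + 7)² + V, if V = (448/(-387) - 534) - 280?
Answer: -148282/387 ≈ -383.16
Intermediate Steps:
V = -315466/387 (V = (448*(-1/387) - 534) - 280 = (-448/387 - 534) - 280 = -207106/387 - 280 = -315466/387 ≈ -815.16)
((-144 - 307) + 478)*(-11 + 7)² + V = ((-144 - 307) + 478)*(-11 + 7)² - 315466/387 = (-451 + 478)*(-4)² - 315466/387 = 27*16 - 315466/387 = 432 - 315466/387 = -148282/387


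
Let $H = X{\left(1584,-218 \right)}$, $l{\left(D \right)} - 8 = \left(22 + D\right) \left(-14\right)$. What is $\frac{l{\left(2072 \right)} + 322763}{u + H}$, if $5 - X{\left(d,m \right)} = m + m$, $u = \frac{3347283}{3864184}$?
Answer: $\frac{1133964115720}{1707452427} \approx 664.13$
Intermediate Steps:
$l{\left(D \right)} = -300 - 14 D$ ($l{\left(D \right)} = 8 + \left(22 + D\right) \left(-14\right) = 8 - \left(308 + 14 D\right) = -300 - 14 D$)
$u = \frac{3347283}{3864184}$ ($u = 3347283 \cdot \frac{1}{3864184} = \frac{3347283}{3864184} \approx 0.86623$)
$X{\left(d,m \right)} = 5 - 2 m$ ($X{\left(d,m \right)} = 5 - \left(m + m\right) = 5 - 2 m$)
$H = 441$ ($H = 5 - -436 = 5 + 436 = 441$)
$\frac{l{\left(2072 \right)} + 322763}{u + H} = \frac{\left(-300 - 29008\right) + 322763}{\frac{3347283}{3864184} + 441} = \frac{\left(-300 - 29008\right) + 322763}{\frac{1707452427}{3864184}} = \left(-29308 + 322763\right) \frac{3864184}{1707452427} = 293455 \cdot \frac{3864184}{1707452427} = \frac{1133964115720}{1707452427}$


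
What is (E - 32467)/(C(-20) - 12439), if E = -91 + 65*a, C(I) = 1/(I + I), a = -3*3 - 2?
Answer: 1330920/497561 ≈ 2.6749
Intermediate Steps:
a = -11 (a = -9 - 2 = -11)
C(I) = 1/(2*I)
E = -806 (E = -91 + 65*(-11) = -91 - 715 = -806)
(E - 32467)/(C(-20) - 12439) = (-806 - 32467)/((1/2)/(-20) - 12439) = -33273/((1/2)*(-1/20) - 12439) = -33273/(-1/40 - 12439) = -33273/(-497561/40) = -33273*(-40/497561) = 1330920/497561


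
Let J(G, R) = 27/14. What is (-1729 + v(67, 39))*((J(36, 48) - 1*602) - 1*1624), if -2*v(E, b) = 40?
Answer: 54458613/14 ≈ 3.8899e+6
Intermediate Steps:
v(E, b) = -20 (v(E, b) = -1/2*40 = -20)
J(G, R) = 27/14 (J(G, R) = 27*(1/14) = 27/14)
(-1729 + v(67, 39))*((J(36, 48) - 1*602) - 1*1624) = (-1729 - 20)*((27/14 - 1*602) - 1*1624) = -1749*((27/14 - 602) - 1624) = -1749*(-8401/14 - 1624) = -1749*(-31137/14) = 54458613/14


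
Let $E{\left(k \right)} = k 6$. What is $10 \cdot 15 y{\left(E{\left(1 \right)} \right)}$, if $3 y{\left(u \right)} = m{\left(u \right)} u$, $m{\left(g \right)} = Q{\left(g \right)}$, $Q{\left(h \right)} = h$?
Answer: $1800$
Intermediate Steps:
$E{\left(k \right)} = 6 k$
$m{\left(g \right)} = g$
$y{\left(u \right)} = \frac{u^{2}}{3}$ ($y{\left(u \right)} = \frac{u u}{3} = \frac{u^{2}}{3}$)
$10 \cdot 15 y{\left(E{\left(1 \right)} \right)} = 10 \cdot 15 \frac{\left(6 \cdot 1\right)^{2}}{3} = 150 \frac{6^{2}}{3} = 150 \cdot \frac{1}{3} \cdot 36 = 150 \cdot 12 = 1800$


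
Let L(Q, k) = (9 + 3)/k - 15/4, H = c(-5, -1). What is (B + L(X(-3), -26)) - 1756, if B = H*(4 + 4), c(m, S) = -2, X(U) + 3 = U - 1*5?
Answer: -92363/52 ≈ -1776.2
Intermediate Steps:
X(U) = -8 + U (X(U) = -3 + (U - 1*5) = -3 + (U - 5) = -3 + (-5 + U) = -8 + U)
H = -2
L(Q, k) = -15/4 + 12/k (L(Q, k) = 12/k - 15*1/4 = 12/k - 15/4 = -15/4 + 12/k)
B = -16 (B = -2*(4 + 4) = -2*8 = -16)
(B + L(X(-3), -26)) - 1756 = (-16 + (-15/4 + 12/(-26))) - 1756 = (-16 + (-15/4 + 12*(-1/26))) - 1756 = (-16 + (-15/4 - 6/13)) - 1756 = (-16 - 219/52) - 1756 = -1051/52 - 1756 = -92363/52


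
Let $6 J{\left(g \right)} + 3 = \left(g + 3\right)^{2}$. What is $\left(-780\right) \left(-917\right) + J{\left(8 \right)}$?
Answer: $\frac{2145839}{3} \approx 7.1528 \cdot 10^{5}$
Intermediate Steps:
$J{\left(g \right)} = - \frac{1}{2} + \frac{\left(3 + g\right)^{2}}{6}$ ($J{\left(g \right)} = - \frac{1}{2} + \frac{\left(g + 3\right)^{2}}{6} = - \frac{1}{2} + \frac{\left(3 + g\right)^{2}}{6}$)
$\left(-780\right) \left(-917\right) + J{\left(8 \right)} = \left(-780\right) \left(-917\right) - \left(\frac{1}{2} - \frac{\left(3 + 8\right)^{2}}{6}\right) = 715260 - \left(\frac{1}{2} - \frac{11^{2}}{6}\right) = 715260 + \left(- \frac{1}{2} + \frac{1}{6} \cdot 121\right) = 715260 + \left(- \frac{1}{2} + \frac{121}{6}\right) = 715260 + \frac{59}{3} = \frac{2145839}{3}$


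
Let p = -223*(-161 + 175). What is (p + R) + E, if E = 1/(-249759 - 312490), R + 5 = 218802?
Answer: 121263053074/562249 ≈ 2.1568e+5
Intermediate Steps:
R = 218797 (R = -5 + 218802 = 218797)
p = -3122 (p = -223*14 = -3122)
E = -1/562249 (E = 1/(-562249) = -1/562249 ≈ -1.7786e-6)
(p + R) + E = (-3122 + 218797) - 1/562249 = 215675 - 1/562249 = 121263053074/562249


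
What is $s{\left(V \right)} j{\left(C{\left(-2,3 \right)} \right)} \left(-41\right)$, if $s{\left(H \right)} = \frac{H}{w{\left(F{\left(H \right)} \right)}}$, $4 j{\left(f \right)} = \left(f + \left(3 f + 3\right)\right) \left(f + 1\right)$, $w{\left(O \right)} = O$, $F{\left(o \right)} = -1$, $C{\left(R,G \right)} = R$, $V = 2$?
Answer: $\frac{205}{2} \approx 102.5$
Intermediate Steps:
$j{\left(f \right)} = \frac{\left(1 + f\right) \left(3 + 4 f\right)}{4}$ ($j{\left(f \right)} = \frac{\left(f + \left(3 f + 3\right)\right) \left(f + 1\right)}{4} = \frac{\left(f + \left(3 + 3 f\right)\right) \left(1 + f\right)}{4} = \frac{\left(3 + 4 f\right) \left(1 + f\right)}{4} = \frac{\left(1 + f\right) \left(3 + 4 f\right)}{4}$)
$s{\left(H \right)} = - H$ ($s{\left(H \right)} = \frac{H}{-1} = H \left(-1\right) = - H$)
$s{\left(V \right)} j{\left(C{\left(-2,3 \right)} \right)} \left(-41\right) = \left(-1\right) 2 \left(\frac{3}{4} + \left(-2\right)^{2} + \frac{7}{4} \left(-2\right)\right) \left(-41\right) = - 2 \left(\frac{3}{4} + 4 - \frac{7}{2}\right) \left(-41\right) = \left(-2\right) \frac{5}{4} \left(-41\right) = \left(- \frac{5}{2}\right) \left(-41\right) = \frac{205}{2}$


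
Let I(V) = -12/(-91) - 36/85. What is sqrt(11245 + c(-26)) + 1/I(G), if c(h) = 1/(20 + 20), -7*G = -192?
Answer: -7735/2256 + sqrt(4498010)/20 ≈ 102.61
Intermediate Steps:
G = 192/7 (G = -1/7*(-192) = 192/7 ≈ 27.429)
I(V) = -2256/7735 (I(V) = -12*(-1/91) - 36*1/85 = 12/91 - 36/85 = -2256/7735)
c(h) = 1/40
sqrt(11245 + c(-26)) + 1/I(G) = sqrt(11245 + 1/40) + 1/(-2256/7735) = sqrt(449801/40) - 7735/2256 = sqrt(4498010)/20 - 7735/2256 = -7735/2256 + sqrt(4498010)/20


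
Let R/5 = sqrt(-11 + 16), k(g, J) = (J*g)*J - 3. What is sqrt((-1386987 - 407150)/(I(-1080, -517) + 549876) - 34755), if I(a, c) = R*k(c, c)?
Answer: sqrt(19112734517 - 24013691990400*sqrt(5))/(2*sqrt(-137469 + 172735520*sqrt(5))) ≈ 186.43*I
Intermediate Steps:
k(g, J) = -3 + g*J**2 (k(g, J) = g*J**2 - 3 = -3 + g*J**2)
R = 5*sqrt(5) (R = 5*sqrt(-11 + 16) = 5*sqrt(5) ≈ 11.180)
I(a, c) = 5*sqrt(5)*(-3 + c**3) (I(a, c) = (5*sqrt(5))*(-3 + c*c**2) = (5*sqrt(5))*(-3 + c**3) = 5*sqrt(5)*(-3 + c**3))
sqrt((-1386987 - 407150)/(I(-1080, -517) + 549876) - 34755) = sqrt((-1386987 - 407150)/(5*sqrt(5)*(-3 + (-517)**3) + 549876) - 34755) = sqrt(-1794137/(5*sqrt(5)*(-3 - 138188413) + 549876) - 34755) = sqrt(-1794137/(5*sqrt(5)*(-138188416) + 549876) - 34755) = sqrt(-1794137/(-690942080*sqrt(5) + 549876) - 34755) = sqrt(-1794137/(549876 - 690942080*sqrt(5)) - 34755) = sqrt(-34755 - 1794137/(549876 - 690942080*sqrt(5)))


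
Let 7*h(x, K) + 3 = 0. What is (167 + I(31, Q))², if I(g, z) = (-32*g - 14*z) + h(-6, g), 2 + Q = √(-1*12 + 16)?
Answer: 33385284/49 ≈ 6.8133e+5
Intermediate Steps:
h(x, K) = -3/7 (h(x, K) = -3/7 + (⅐)*0 = -3/7 + 0 = -3/7)
Q = 0 (Q = -2 + √(-1*12 + 16) = -2 + √(-12 + 16) = -2 + √4 = -2 + 2 = 0)
I(g, z) = -3/7 - 32*g - 14*z (I(g, z) = (-32*g - 14*z) - 3/7 = -3/7 - 32*g - 14*z)
(167 + I(31, Q))² = (167 + (-3/7 - 32*31 - 14*0))² = (167 + (-3/7 - 992 + 0))² = (167 - 6947/7)² = (-5778/7)² = 33385284/49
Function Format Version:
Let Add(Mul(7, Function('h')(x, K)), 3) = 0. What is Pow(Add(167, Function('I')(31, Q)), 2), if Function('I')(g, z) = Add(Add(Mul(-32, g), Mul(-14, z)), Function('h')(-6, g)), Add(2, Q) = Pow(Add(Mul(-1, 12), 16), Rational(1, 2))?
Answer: Rational(33385284, 49) ≈ 6.8133e+5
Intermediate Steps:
Function('h')(x, K) = Rational(-3, 7) (Function('h')(x, K) = Add(Rational(-3, 7), Mul(Rational(1, 7), 0)) = Add(Rational(-3, 7), 0) = Rational(-3, 7))
Q = 0 (Q = Add(-2, Pow(Add(Mul(-1, 12), 16), Rational(1, 2))) = Add(-2, Pow(Add(-12, 16), Rational(1, 2))) = Add(-2, Pow(4, Rational(1, 2))) = Add(-2, 2) = 0)
Function('I')(g, z) = Add(Rational(-3, 7), Mul(-32, g), Mul(-14, z)) (Function('I')(g, z) = Add(Add(Mul(-32, g), Mul(-14, z)), Rational(-3, 7)) = Add(Rational(-3, 7), Mul(-32, g), Mul(-14, z)))
Pow(Add(167, Function('I')(31, Q)), 2) = Pow(Add(167, Add(Rational(-3, 7), Mul(-32, 31), Mul(-14, 0))), 2) = Pow(Add(167, Add(Rational(-3, 7), -992, 0)), 2) = Pow(Add(167, Rational(-6947, 7)), 2) = Pow(Rational(-5778, 7), 2) = Rational(33385284, 49)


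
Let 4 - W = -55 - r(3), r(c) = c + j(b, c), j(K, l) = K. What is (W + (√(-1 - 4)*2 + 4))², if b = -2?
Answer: 4076 + 256*I*√5 ≈ 4076.0 + 572.43*I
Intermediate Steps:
r(c) = -2 + c (r(c) = c - 2 = -2 + c)
W = 60 (W = 4 - (-55 - (-2 + 3)) = 4 - (-55 - 1*1) = 4 - (-55 - 1) = 4 - 1*(-56) = 4 + 56 = 60)
(W + (√(-1 - 4)*2 + 4))² = (60 + (√(-1 - 4)*2 + 4))² = (60 + (√(-5)*2 + 4))² = (60 + ((I*√5)*2 + 4))² = (60 + (2*I*√5 + 4))² = (60 + (4 + 2*I*√5))² = (64 + 2*I*√5)²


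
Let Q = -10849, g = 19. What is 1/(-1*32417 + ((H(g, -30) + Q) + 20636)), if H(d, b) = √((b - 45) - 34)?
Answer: -22630/512117009 - I*√109/512117009 ≈ -4.4189e-5 - 2.0387e-8*I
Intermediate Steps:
H(d, b) = √(-79 + b) (H(d, b) = √((-45 + b) - 34) = √(-79 + b))
1/(-1*32417 + ((H(g, -30) + Q) + 20636)) = 1/(-1*32417 + ((√(-79 - 30) - 10849) + 20636)) = 1/(-32417 + ((√(-109) - 10849) + 20636)) = 1/(-32417 + ((I*√109 - 10849) + 20636)) = 1/(-32417 + ((-10849 + I*√109) + 20636)) = 1/(-32417 + (9787 + I*√109)) = 1/(-22630 + I*√109)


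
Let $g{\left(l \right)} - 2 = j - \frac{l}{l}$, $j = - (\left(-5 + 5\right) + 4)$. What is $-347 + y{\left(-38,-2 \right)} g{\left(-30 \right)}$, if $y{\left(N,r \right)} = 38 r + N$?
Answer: $-5$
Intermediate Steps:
$j = -4$ ($j = - (0 + 4) = \left(-1\right) 4 = -4$)
$g{\left(l \right)} = -3$ ($g{\left(l \right)} = 2 - \left(4 + \frac{l}{l}\right) = 2 - 5 = -3$)
$y{\left(N,r \right)} = N + 38 r$
$-347 + y{\left(-38,-2 \right)} g{\left(-30 \right)} = -347 + \left(-38 + 38 \left(-2\right)\right) \left(-3\right) = -347 + \left(-38 - 76\right) \left(-3\right) = -347 - -342 = -347 + 342 = -5$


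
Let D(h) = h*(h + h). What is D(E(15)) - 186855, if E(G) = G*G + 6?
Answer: -80133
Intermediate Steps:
E(G) = 6 + G² (E(G) = G² + 6 = 6 + G²)
D(h) = 2*h² (D(h) = h*(2*h) = 2*h²)
D(E(15)) - 186855 = 2*(6 + 15²)² - 186855 = 2*(6 + 225)² - 186855 = 2*231² - 186855 = 2*53361 - 186855 = 106722 - 186855 = -80133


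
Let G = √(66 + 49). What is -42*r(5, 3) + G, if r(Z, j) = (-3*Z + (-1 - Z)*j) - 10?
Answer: 1806 + √115 ≈ 1816.7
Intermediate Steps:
r(Z, j) = -10 - 3*Z + j*(-1 - Z) (r(Z, j) = (-3*Z + j*(-1 - Z)) - 10 = -10 - 3*Z + j*(-1 - Z))
G = √115 ≈ 10.724
-42*r(5, 3) + G = -42*(-10 - 1*3 - 3*5 - 1*5*3) + √115 = -42*(-10 - 3 - 15 - 15) + √115 = -42*(-43) + √115 = 1806 + √115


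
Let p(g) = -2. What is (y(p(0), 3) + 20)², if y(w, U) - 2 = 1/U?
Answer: 4489/9 ≈ 498.78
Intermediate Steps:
y(w, U) = 2 + 1/U
(y(p(0), 3) + 20)² = ((2 + 1/3) + 20)² = ((2 + ⅓) + 20)² = (7/3 + 20)² = (67/3)² = 4489/9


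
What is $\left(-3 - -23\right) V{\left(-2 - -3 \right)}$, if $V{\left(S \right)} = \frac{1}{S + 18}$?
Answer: $\frac{20}{19} \approx 1.0526$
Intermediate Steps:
$V{\left(S \right)} = \frac{1}{18 + S}$
$\left(-3 - -23\right) V{\left(-2 - -3 \right)} = \frac{-3 - -23}{18 - -1} = \frac{-3 + 23}{18 + \left(-2 + 3\right)} = \frac{20}{18 + 1} = \frac{20}{19}$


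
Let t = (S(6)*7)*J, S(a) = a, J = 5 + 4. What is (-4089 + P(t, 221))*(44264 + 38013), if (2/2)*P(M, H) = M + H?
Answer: -287146730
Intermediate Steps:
J = 9
t = 378 (t = (6*7)*9 = 42*9 = 378)
P(M, H) = H + M (P(M, H) = M + H = H + M)
(-4089 + P(t, 221))*(44264 + 38013) = (-4089 + (221 + 378))*(44264 + 38013) = (-4089 + 599)*82277 = -3490*82277 = -287146730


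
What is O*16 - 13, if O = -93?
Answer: -1501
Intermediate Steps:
O*16 - 13 = -93*16 - 13 = -1488 - 13 = -1501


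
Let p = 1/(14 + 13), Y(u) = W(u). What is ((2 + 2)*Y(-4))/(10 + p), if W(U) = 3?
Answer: 324/271 ≈ 1.1956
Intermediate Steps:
Y(u) = 3
p = 1/27 ≈ 0.037037
((2 + 2)*Y(-4))/(10 + p) = ((2 + 2)*3)/(10 + 1/27) = (4*3)/(271/27) = 12*(27/271) = 324/271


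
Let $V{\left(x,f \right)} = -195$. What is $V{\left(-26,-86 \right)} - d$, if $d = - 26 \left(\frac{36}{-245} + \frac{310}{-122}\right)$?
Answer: $- \frac{3958721}{14945} \approx -264.89$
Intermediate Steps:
$d = \frac{1044446}{14945}$ ($d = - 26 \left(36 \left(- \frac{1}{245}\right) + 310 \left(- \frac{1}{122}\right)\right) = - 26 \left(- \frac{36}{245} - \frac{155}{61}\right) = \left(-26\right) \left(- \frac{40171}{14945}\right) = \frac{1044446}{14945} \approx 69.886$)
$V{\left(-26,-86 \right)} - d = -195 - \frac{1044446}{14945} = - \frac{3958721}{14945}$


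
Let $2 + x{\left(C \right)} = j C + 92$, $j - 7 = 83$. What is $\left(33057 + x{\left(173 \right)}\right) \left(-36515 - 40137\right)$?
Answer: $-3734255484$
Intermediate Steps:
$j = 90$ ($j = 7 + 83 = 90$)
$x{\left(C \right)} = 90 + 90 C$ ($x{\left(C \right)} = -2 + \left(90 C + 92\right) = -2 + \left(92 + 90 C\right) = 90 + 90 C$)
$\left(33057 + x{\left(173 \right)}\right) \left(-36515 - 40137\right) = \left(33057 + \left(90 + 90 \cdot 173\right)\right) \left(-36515 - 40137\right) = \left(33057 + \left(90 + 15570\right)\right) \left(-76652\right) = \left(33057 + 15660\right) \left(-76652\right) = 48717 \left(-76652\right) = -3734255484$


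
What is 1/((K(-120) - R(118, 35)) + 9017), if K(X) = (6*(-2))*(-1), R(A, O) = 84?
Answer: 1/8945 ≈ 0.00011179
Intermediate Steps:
K(X) = 12 (K(X) = -12*(-1) = 12)
1/((K(-120) - R(118, 35)) + 9017) = 1/((12 - 1*84) + 9017) = 1/((12 - 84) + 9017) = 1/(-72 + 9017) = 1/8945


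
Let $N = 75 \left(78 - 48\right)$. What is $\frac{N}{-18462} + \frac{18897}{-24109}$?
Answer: $- \frac{67186944}{74183393} \approx -0.90569$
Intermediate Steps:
$N = 2250$ ($N = 75 \cdot 30 = 2250$)
$\frac{N}{-18462} + \frac{18897}{-24109} = \frac{2250}{-18462} + \frac{18897}{-24109} = 2250 \left(- \frac{1}{18462}\right) + 18897 \left(- \frac{1}{24109}\right) = - \frac{375}{3077} - \frac{18897}{24109} = - \frac{67186944}{74183393}$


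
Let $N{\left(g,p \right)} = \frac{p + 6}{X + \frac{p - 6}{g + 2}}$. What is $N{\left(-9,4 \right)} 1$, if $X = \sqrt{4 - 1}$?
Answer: $- \frac{140}{143} + \frac{490 \sqrt{3}}{143} \approx 4.956$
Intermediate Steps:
$X = \sqrt{3} \approx 1.732$
$N{\left(g,p \right)} = \frac{6 + p}{\sqrt{3} + \frac{-6 + p}{2 + g}}$ ($N{\left(g,p \right)} = \frac{p + 6}{\sqrt{3} + \frac{p - 6}{g + 2}} = \frac{6 + p}{\sqrt{3} + \frac{-6 + p}{2 + g}}$)
$N{\left(-9,4 \right)} 1 = \frac{12 + 2 \cdot 4 + 6 \left(-9\right) - 36}{-6 + 4 + 2 \sqrt{3} - 9 \sqrt{3}} \cdot 1 = \frac{12 + 8 - 54 - 36}{-2 - 7 \sqrt{3}} \cdot 1 = \frac{1}{-2 - 7 \sqrt{3}} \left(-70\right) 1 = - \frac{70}{-2 - 7 \sqrt{3}} \cdot 1 = - \frac{70}{-2 - 7 \sqrt{3}}$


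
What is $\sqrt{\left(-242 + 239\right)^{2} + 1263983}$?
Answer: $2 \sqrt{315998} \approx 1124.3$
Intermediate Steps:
$\sqrt{\left(-242 + 239\right)^{2} + 1263983} = \sqrt{\left(-3\right)^{2} + 1263983} = \sqrt{9 + 1263983} = \sqrt{1263992} = 2 \sqrt{315998}$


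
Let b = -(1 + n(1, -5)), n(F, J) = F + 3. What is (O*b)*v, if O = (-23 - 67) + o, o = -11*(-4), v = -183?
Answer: -42090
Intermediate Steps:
n(F, J) = 3 + F
o = 44
b = -5 (b = -(1 + (3 + 1)) = -(1 + 4) = -1*5 = -5)
O = -46 (O = (-23 - 67) + 44 = -90 + 44 = -46)
(O*b)*v = -46*(-5)*(-183) = 230*(-183) = -42090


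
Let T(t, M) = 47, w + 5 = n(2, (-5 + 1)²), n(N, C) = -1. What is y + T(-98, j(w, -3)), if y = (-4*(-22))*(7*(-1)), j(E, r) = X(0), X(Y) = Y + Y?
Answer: -569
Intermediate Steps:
X(Y) = 2*Y
w = -6 (w = -5 - 1 = -6)
j(E, r) = 0 (j(E, r) = 2*0 = 0)
y = -616 (y = 88*(-7) = -616)
y + T(-98, j(w, -3)) = -616 + 47 = -569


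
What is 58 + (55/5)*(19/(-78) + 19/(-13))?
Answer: 3061/78 ≈ 39.244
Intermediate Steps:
58 + (55/5)*(19/(-78) + 19/(-13)) = 58 + (55*(⅕))*(19*(-1/78) + 19*(-1/13)) = 58 + 11*(-19/78 - 19/13) = 58 + 11*(-133/78) = 58 - 1463/78 = 3061/78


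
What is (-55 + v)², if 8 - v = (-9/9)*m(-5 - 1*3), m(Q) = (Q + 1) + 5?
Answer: 2401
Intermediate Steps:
m(Q) = 6 + Q (m(Q) = (1 + Q) + 5 = 6 + Q)
v = 6 (v = 8 - (-9/9)*(6 + (-5 - 1*3)) = 8 - (-9*⅑)*(6 + (-5 - 3)) = 8 - (-1)*(6 - 8) = 8 - (-1)*(-2) = 8 - 1*2 = 8 - 2 = 6)
(-55 + v)² = (-55 + 6)² = (-49)² = 2401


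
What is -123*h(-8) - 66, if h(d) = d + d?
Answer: 1902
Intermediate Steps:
h(d) = 2*d
-123*h(-8) - 66 = -246*(-8) - 66 = -123*(-16) - 66 = 1968 - 66 = 1902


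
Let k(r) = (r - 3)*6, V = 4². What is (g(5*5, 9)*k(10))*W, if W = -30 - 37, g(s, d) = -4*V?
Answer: 180096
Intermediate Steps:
V = 16
g(s, d) = -64 (g(s, d) = -4*16 = -64)
k(r) = -18 + 6*r (k(r) = (-3 + r)*6 = -18 + 6*r)
W = -67
(g(5*5, 9)*k(10))*W = -64*(-18 + 6*10)*(-67) = -64*(-18 + 60)*(-67) = -64*42*(-67) = -2688*(-67) = 180096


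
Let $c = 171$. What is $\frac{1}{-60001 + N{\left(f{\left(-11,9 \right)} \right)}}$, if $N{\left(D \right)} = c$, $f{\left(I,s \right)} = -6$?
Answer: $- \frac{1}{59830} \approx -1.6714 \cdot 10^{-5}$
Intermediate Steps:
$N{\left(D \right)} = 171$
$\frac{1}{-60001 + N{\left(f{\left(-11,9 \right)} \right)}} = \frac{1}{-60001 + 171} = \frac{1}{-59830} = - \frac{1}{59830}$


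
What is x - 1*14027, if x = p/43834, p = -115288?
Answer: -307487403/21917 ≈ -14030.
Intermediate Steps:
x = -57644/21917 (x = -115288/43834 = -115288*1/43834 = -57644/21917 ≈ -2.6301)
x - 1*14027 = -57644/21917 - 1*14027 = -57644/21917 - 14027 = -307487403/21917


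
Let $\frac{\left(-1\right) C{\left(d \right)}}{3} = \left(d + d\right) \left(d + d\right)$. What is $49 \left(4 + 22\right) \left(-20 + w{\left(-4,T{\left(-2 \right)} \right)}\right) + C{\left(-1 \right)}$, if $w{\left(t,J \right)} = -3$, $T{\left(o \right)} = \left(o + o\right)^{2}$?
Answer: $-29314$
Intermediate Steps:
$T{\left(o \right)} = 4 o^{2}$ ($T{\left(o \right)} = \left(2 o\right)^{2} = 4 o^{2}$)
$C{\left(d \right)} = - 12 d^{2}$ ($C{\left(d \right)} = - 3 \left(d + d\right) \left(d + d\right) = - 3 \cdot 2 d 2 d = - 3 \cdot 4 d^{2} = - 12 d^{2}$)
$49 \left(4 + 22\right) \left(-20 + w{\left(-4,T{\left(-2 \right)} \right)}\right) + C{\left(-1 \right)} = 49 \left(4 + 22\right) \left(-20 - 3\right) - 12 \left(-1\right)^{2} = 49 \cdot 26 \left(-23\right) - 12 = 49 \left(-598\right) - 12 = -29302 - 12 = -29314$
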